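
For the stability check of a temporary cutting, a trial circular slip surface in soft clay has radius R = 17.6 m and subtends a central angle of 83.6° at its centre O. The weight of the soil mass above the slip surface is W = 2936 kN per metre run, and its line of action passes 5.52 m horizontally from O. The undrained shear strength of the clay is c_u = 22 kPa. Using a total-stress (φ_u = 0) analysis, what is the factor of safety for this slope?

Taking moments about the centre O, the resisting moment is provided by the undrained shear strength acting along the arc:
Arc length L_a = R·θ = 17.6·(83.6°·π/180) = 17.6·1.4591 = 25.68 m
M_R = c_u·L_a·R = 22·25.68·17.6 = 9943.3 kN·m/m
M_D = W·d = 2936·5.52 = 16206.7 kN·m/m
FS = M_R / M_D = 9943.3 / 16206.7 = 0.614

FS = 0.61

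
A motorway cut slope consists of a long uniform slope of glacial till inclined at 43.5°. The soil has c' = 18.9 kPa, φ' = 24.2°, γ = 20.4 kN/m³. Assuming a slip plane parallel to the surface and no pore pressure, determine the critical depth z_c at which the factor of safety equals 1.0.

Setting FS = 1.00 in FS = [c' + γz cos²β tanφ'] / [γz sinβ cosβ] and solving for z:
z = c' / [γ cosβ (FS·sinβ − cosβ·tanφ')]
  = 18.9 / [20.4·cos43.5°·(1.00·sin43.5° − cos43.5°·tan24.2°)]
  = 18.9 / [20.4·0.7254·(1.00·0.6884 − 0.7254·0.4494)]
  = 18.9 / 5.3620 = 3.525 m

z_c = 3.52 m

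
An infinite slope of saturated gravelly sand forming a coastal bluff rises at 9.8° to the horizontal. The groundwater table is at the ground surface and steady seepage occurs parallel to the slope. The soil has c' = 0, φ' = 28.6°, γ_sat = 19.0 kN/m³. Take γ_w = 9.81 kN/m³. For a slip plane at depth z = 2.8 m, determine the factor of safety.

With seepage parallel to the slope and the water table at the surface, the effective normal stress on the slip plane uses the buoyant unit weight γ' = γ_sat − γ_w while the driving shear stress uses γ_sat:
FS = [c' + γ' z cos²β tanφ'] / [γ_sat z sinβ cosβ]
(For c' = 0 this reduces to FS = (γ'/γ_sat)·tanφ'/tanβ.)
γ' = 19.0 − 9.81 = 9.19 kN/m³
Numerator = 0.0 + 9.19·2.8·cos²9.8°·tan28.6° = 0.0 + 9.19·2.8·0.9710·0.5452 = 13.623 kPa
Denominator = 19.0·2.8·sin9.8°·cos9.8° = 19.0·2.8·0.1702·0.9854 = 8.923 kPa
FS = 13.623 / 8.923 = 1.527

FS = 1.53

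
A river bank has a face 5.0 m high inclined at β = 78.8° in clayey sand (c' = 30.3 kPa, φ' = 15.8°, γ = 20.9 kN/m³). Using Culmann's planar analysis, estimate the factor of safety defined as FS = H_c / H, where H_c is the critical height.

FS = 2.00

H_c = (4c'/γ) · sinβ cosφ' / [1 − cos(β − φ')]
    = (4·30.3/20.9) · sin78.8°·cos15.8° / [1 − cos63.0°]
    = 5.799 · 0.9439 / 0.5460 = 10.02 m
FS = H_c / H = 10.02 / 5.0 = 2.005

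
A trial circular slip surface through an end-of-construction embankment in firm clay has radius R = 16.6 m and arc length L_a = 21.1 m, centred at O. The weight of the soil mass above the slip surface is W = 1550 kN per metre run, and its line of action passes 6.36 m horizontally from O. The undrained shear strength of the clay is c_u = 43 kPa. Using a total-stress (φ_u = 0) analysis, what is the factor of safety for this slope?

FS = 1.53

Taking moments about the centre O, the resisting moment is provided by the undrained shear strength acting along the arc:
M_R = c_u·L_a·R = 43·21.10·16.6 = 15061.2 kN·m/m
M_D = W·d = 1550·6.36 = 9858.0 kN·m/m
FS = M_R / M_D = 15061.2 / 9858.0 = 1.528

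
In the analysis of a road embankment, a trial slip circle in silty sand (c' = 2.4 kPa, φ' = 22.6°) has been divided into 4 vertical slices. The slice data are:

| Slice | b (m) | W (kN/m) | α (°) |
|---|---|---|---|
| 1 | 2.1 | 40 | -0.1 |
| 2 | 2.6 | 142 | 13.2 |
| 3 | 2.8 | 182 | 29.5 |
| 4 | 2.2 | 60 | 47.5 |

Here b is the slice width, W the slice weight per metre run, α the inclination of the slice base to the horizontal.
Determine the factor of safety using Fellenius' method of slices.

FS = 1.11

Ordinary method of slices: FS = Σ[c'·Δl_i + (W_i cosα_i)·tanφ'] / Σ W_i sinα_i, with Δl_i = b_i / cosα_i.
Slice 1: Δl = 2.1/cos(-0.1°) = 2.100 m; N'_1 = 40·cos(-0.1°) = 40.0; c'Δl = 5.04; W sinα = -0.1
Slice 2: Δl = 2.6/cos13.2° = 2.671 m; N'_2 = 142·cos13.2° = 138.2; c'Δl = 6.41; W sinα = 32.4
Slice 3: Δl = 2.8/cos29.5° = 3.217 m; N'_3 = 182·cos29.5° = 158.4; c'Δl = 7.72; W sinα = 89.6
Slice 4: Δl = 2.2/cos47.5° = 3.256 m; N'_4 = 60·cos47.5° = 40.5; c'Δl = 7.82; W sinα = 44.2
Σc'Δl = 27.0 kN/m; ΣN' = 377.2 kN/m; ΣW sinα = 166.2 kN/m
Resisting = 27.0 + 377.2·tan22.6° = 27.0 + 157.0 = 184.0 kN/m
FS = 184.0 / 166.2 = 1.107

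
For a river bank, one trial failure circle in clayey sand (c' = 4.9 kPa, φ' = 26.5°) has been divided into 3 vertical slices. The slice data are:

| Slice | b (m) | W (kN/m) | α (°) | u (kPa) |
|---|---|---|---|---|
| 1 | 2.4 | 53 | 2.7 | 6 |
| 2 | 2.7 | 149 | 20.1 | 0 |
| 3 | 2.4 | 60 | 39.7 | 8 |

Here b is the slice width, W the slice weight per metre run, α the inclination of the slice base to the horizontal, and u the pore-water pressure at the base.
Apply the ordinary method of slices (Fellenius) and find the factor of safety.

Ordinary method of slices: FS = Σ[c'·Δl_i + (W_i cosα_i − u_i·Δl_i)·tanφ'] / Σ W_i sinα_i, with Δl_i = b_i / cosα_i.
Slice 1: Δl = 2.4/cos2.7° = 2.403 m; N'_1 = 53·cos2.7° − 6·2.403 = 38.5; c'Δl = 11.77; W sinα = 2.5
Slice 2: Δl = 2.7/cos20.1° = 2.875 m; N'_2 = 149·cos20.1° − 0·2.875 = 139.9; c'Δl = 14.09; W sinα = 51.2
Slice 3: Δl = 2.4/cos39.7° = 3.119 m; N'_3 = 60·cos39.7° − 8·3.119 = 21.2; c'Δl = 15.28; W sinα = 38.3
Σc'Δl = 41.1 kN/m; ΣN' = 199.7 kN/m; ΣW sinα = 92.0 kN/m
Resisting = 41.1 + 199.7·tan26.5° = 41.1 + 99.5 = 140.7 kN/m
FS = 140.7 / 92.0 = 1.529

FS = 1.53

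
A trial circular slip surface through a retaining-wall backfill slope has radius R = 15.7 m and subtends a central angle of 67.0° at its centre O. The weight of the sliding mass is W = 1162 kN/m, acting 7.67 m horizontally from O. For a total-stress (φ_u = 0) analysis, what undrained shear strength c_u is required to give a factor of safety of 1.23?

FS = c_u·L_a·R / (W·d), so c_u = FS·W·d / (L_a·R).
Arc length L_a = R·θ = 15.7·(67.0°·π/180) = 15.7·1.1694 = 18.36 m
c_u = 1.23·1162·7.67 / (18.36·15.7) = 10962.4 / 288.24 = 38.03 kPa

c_u = 38.0 kPa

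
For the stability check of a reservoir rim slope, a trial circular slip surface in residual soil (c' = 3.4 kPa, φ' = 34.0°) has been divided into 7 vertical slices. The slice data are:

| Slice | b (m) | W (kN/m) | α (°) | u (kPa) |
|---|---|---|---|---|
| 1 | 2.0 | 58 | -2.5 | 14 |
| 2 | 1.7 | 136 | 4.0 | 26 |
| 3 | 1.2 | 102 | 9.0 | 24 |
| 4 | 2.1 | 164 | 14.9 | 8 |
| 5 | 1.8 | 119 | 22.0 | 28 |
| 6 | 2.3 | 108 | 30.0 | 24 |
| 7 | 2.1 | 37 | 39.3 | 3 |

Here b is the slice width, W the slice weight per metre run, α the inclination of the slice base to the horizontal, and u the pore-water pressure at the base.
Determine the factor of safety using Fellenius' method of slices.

Ordinary method of slices: FS = Σ[c'·Δl_i + (W_i cosα_i − u_i·Δl_i)·tanφ'] / Σ W_i sinα_i, with Δl_i = b_i / cosα_i.
Slice 1: Δl = 2.0/cos(-2.5°) = 2.002 m; N'_1 = 58·cos(-2.5°) − 14·2.002 = 29.9; c'Δl = 6.81; W sinα = -2.5
Slice 2: Δl = 1.7/cos4.0° = 1.704 m; N'_2 = 136·cos4.0° − 26·1.704 = 91.4; c'Δl = 5.79; W sinα = 9.5
Slice 3: Δl = 1.2/cos9.0° = 1.215 m; N'_3 = 102·cos9.0° − 24·1.215 = 71.6; c'Δl = 4.13; W sinα = 16.0
Slice 4: Δl = 2.1/cos14.9° = 2.173 m; N'_4 = 164·cos14.9° − 8·2.173 = 141.1; c'Δl = 7.39; W sinα = 42.2
Slice 5: Δl = 1.8/cos22.0° = 1.941 m; N'_5 = 119·cos22.0° − 28·1.941 = 56.0; c'Δl = 6.60; W sinα = 44.6
Slice 6: Δl = 2.3/cos30.0° = 2.656 m; N'_6 = 108·cos30.0° − 24·2.656 = 29.8; c'Δl = 9.03; W sinα = 54.0
Slice 7: Δl = 2.1/cos39.3° = 2.714 m; N'_7 = 37·cos39.3° − 3·2.714 = 20.5; c'Δl = 9.23; W sinα = 23.4
Σc'Δl = 49.0 kN/m; ΣN' = 440.2 kN/m; ΣW sinα = 187.1 kN/m
Resisting = 49.0 + 440.2·tan34.0° = 49.0 + 296.9 = 345.9 kN/m
FS = 345.9 / 187.1 = 1.849

FS = 1.85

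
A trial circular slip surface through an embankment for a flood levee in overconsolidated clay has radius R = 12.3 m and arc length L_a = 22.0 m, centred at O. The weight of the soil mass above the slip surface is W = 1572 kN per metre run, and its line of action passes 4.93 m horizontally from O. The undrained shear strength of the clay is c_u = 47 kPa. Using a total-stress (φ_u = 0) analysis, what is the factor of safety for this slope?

Taking moments about the centre O, the resisting moment is provided by the undrained shear strength acting along the arc:
M_R = c_u·L_a·R = 47·22.00·12.3 = 12718.2 kN·m/m
M_D = W·d = 1572·4.93 = 7750.0 kN·m/m
FS = M_R / M_D = 12718.2 / 7750.0 = 1.641

FS = 1.64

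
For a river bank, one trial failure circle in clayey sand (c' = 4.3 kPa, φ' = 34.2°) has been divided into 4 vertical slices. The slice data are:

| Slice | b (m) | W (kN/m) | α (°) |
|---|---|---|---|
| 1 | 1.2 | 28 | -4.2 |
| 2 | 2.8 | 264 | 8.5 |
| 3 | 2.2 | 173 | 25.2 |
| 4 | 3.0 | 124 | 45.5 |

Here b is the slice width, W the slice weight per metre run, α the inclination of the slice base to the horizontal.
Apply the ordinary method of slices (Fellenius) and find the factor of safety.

Ordinary method of slices: FS = Σ[c'·Δl_i + (W_i cosα_i)·tanφ'] / Σ W_i sinα_i, with Δl_i = b_i / cosα_i.
Slice 1: Δl = 1.2/cos(-4.2°) = 1.203 m; N'_1 = 28·cos(-4.2°) = 27.9; c'Δl = 5.17; W sinα = -2.1
Slice 2: Δl = 2.8/cos8.5° = 2.831 m; N'_2 = 264·cos8.5° = 261.1; c'Δl = 12.17; W sinα = 39.0
Slice 3: Δl = 2.2/cos25.2° = 2.431 m; N'_3 = 173·cos25.2° = 156.5; c'Δl = 10.46; W sinα = 73.7
Slice 4: Δl = 3.0/cos45.5° = 4.280 m; N'_4 = 124·cos45.5° = 86.9; c'Δl = 18.40; W sinα = 88.4
Σc'Δl = 46.2 kN/m; ΣN' = 532.5 kN/m; ΣW sinα = 199.1 kN/m
Resisting = 46.2 + 532.5·tan34.2° = 46.2 + 361.9 = 408.1 kN/m
FS = 408.1 / 199.1 = 2.050

FS = 2.05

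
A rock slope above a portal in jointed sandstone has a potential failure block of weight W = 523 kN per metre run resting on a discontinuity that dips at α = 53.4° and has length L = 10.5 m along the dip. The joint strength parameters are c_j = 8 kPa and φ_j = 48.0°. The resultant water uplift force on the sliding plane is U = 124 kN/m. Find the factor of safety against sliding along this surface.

FS = 0.70

Resolving the block weight along and normal to the plane and applying the Mohr–Coulomb strength on the joint:
N' = W cosα − U = 523·cos53.4° − 124 = 187.8 kN/m
Driving force T = W sinα = 523·sin53.4° = 419.9 kN/m
Resisting force R = c_j·L + N'·tanφ_j = 8·10.5 + 187.8·tan48.0° = 84.0 + 208.6 = 292.6 kN/m
FS = R / T = 292.6 / 419.9 = 0.697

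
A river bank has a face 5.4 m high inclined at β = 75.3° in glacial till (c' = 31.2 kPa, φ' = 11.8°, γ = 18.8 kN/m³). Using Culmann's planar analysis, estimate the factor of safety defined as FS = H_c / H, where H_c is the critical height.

H_c = (4c'/γ) · sinβ cosφ' / [1 − cos(β − φ')]
    = (4·31.2/18.8) · sin75.3°·cos11.8° / [1 − cos63.5°]
    = 6.638 · 0.9468 / 0.5538 = 11.35 m
FS = H_c / H = 11.35 / 5.4 = 2.102

FS = 2.10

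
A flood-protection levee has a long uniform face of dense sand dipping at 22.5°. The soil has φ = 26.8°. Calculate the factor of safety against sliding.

FS = 1.22

For a dry cohesionless infinite slope the factor of safety is FS = tanφ / tanβ.
FS = tan26.8° / tan22.5° = 0.5051 / 0.4142 = 1.220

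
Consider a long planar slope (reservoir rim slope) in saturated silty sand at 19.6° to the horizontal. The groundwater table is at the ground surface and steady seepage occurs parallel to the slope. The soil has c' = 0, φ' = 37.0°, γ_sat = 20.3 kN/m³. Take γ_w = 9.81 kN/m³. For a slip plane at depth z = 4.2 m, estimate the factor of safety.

With seepage parallel to the slope and the water table at the surface, the effective normal stress on the slip plane uses the buoyant unit weight γ' = γ_sat − γ_w while the driving shear stress uses γ_sat:
FS = [c' + γ' z cos²β tanφ'] / [γ_sat z sinβ cosβ]
(For c' = 0 this reduces to FS = (γ'/γ_sat)·tanφ'/tanβ.)
γ' = 20.3 − 9.81 = 10.49 kN/m³
Numerator = 0.0 + 10.49·4.2·cos²19.6°·tan37.0° = 0.0 + 10.49·4.2·0.8875·0.7536 = 29.464 kPa
Denominator = 20.3·4.2·sin19.6°·cos19.6° = 20.3·4.2·0.3355·0.9421 = 26.943 kPa
FS = 29.464 / 26.943 = 1.094

FS = 1.09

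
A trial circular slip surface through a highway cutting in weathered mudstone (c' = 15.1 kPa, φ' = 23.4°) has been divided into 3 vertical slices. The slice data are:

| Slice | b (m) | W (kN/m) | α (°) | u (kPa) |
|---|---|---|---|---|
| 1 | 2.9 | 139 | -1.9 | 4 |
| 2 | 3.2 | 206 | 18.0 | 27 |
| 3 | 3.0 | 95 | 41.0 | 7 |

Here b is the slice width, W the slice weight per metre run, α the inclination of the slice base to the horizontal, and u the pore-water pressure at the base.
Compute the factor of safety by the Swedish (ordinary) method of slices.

Ordinary method of slices: FS = Σ[c'·Δl_i + (W_i cosα_i − u_i·Δl_i)·tanφ'] / Σ W_i sinα_i, with Δl_i = b_i / cosα_i.
Slice 1: Δl = 2.9/cos(-1.9°) = 2.902 m; N'_1 = 139·cos(-1.9°) − 4·2.902 = 127.3; c'Δl = 43.81; W sinα = -4.6
Slice 2: Δl = 3.2/cos18.0° = 3.365 m; N'_2 = 206·cos18.0° − 27·3.365 = 105.1; c'Δl = 50.81; W sinα = 63.7
Slice 3: Δl = 3.0/cos41.0° = 3.975 m; N'_3 = 95·cos41.0° − 7·3.975 = 43.9; c'Δl = 60.02; W sinα = 62.3
Σc'Δl = 154.6 kN/m; ΣN' = 276.3 kN/m; ΣW sinα = 121.4 kN/m
Resisting = 154.6 + 276.3·tan23.4° = 154.6 + 119.5 = 274.2 kN/m
FS = 274.2 / 121.4 = 2.259

FS = 2.26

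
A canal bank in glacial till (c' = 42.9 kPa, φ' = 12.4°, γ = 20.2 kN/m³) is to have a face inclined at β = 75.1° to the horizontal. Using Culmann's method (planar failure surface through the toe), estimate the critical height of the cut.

H_c = 14.81 m

Culmann's analysis gives the critical failure plane at α_cr = (β + φ')/2 = (75.1 + 12.4)/2 = 43.8°, and the critical height
H_c = (4c'/γ) · sinβ cosφ' / [1 − cos(β − φ')]
    = (4·42.9/20.2) · sin75.1°·cos12.4° / [1 − cos(62.7°)]
    = 8.495 · 0.9664·0.9767 / [1 − 0.4586]
    = 8.495 · 0.9438 / 0.5414
    = 14.81 m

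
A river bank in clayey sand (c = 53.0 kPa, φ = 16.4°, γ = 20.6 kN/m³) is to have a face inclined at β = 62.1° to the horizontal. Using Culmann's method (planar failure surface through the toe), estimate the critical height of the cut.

Culmann's analysis gives the critical failure plane at α_cr = (β + φ)/2 = (62.1 + 16.4)/2 = 39.2°, and the critical height
H_c = (4c/γ) · sinβ cosφ / [1 − cos(β − φ)]
    = (4·53.0/20.6) · sin62.1°·cos16.4° / [1 − cos(45.7°)]
    = 10.291 · 0.8838·0.9593 / [1 − 0.6984]
    = 10.291 · 0.8478 / 0.3016
    = 28.93 m

H_c = 28.93 m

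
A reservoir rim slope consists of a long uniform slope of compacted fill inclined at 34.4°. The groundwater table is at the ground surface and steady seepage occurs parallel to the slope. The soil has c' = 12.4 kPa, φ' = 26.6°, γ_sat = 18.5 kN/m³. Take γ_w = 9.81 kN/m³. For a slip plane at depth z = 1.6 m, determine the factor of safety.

FS = 1.24

With seepage parallel to the slope and the water table at the surface, the effective normal stress on the slip plane uses the buoyant unit weight γ' = γ_sat − γ_w while the driving shear stress uses γ_sat:
FS = [c' + γ' z cos²β tanφ'] / [γ_sat z sinβ cosβ]
γ' = 18.5 − 9.81 = 8.69 kN/m³
Numerator = 12.4 + 8.69·1.6·cos²34.4°·tan26.6° = 12.4 + 8.69·1.6·0.6808·0.5008 = 17.140 kPa
Denominator = 18.5·1.6·sin34.4°·cos34.4° = 18.5·1.6·0.5650·0.8251 = 13.798 kPa
FS = 17.140 / 13.798 = 1.242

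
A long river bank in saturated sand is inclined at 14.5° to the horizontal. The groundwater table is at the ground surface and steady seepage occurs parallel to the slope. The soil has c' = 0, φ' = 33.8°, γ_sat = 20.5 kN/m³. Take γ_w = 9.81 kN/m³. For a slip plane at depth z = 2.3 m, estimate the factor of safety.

With seepage parallel to the slope and the water table at the surface, the effective normal stress on the slip plane uses the buoyant unit weight γ' = γ_sat − γ_w while the driving shear stress uses γ_sat:
FS = [c' + γ' z cos²β tanφ'] / [γ_sat z sinβ cosβ]
(For c' = 0 this reduces to FS = (γ'/γ_sat)·tanφ'/tanβ.)
γ' = 20.5 − 9.81 = 10.69 kN/m³
Numerator = 0.0 + 10.69·2.3·cos²14.5°·tan33.8° = 0.0 + 10.69·2.3·0.9373·0.6694 = 15.428 kPa
Denominator = 20.5·2.3·sin14.5°·cos14.5° = 20.5·2.3·0.2504·0.9681 = 11.429 kPa
FS = 15.428 / 11.429 = 1.350

FS = 1.35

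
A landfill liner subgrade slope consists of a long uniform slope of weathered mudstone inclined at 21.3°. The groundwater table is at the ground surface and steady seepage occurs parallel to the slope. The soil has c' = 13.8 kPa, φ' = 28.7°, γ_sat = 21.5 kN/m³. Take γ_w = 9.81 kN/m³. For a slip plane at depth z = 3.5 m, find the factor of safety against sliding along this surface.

With seepage parallel to the slope and the water table at the surface, the effective normal stress on the slip plane uses the buoyant unit weight γ' = γ_sat − γ_w while the driving shear stress uses γ_sat:
FS = [c' + γ' z cos²β tanφ'] / [γ_sat z sinβ cosβ]
γ' = 21.5 − 9.81 = 11.69 kN/m³
Numerator = 13.8 + 11.69·3.5·cos²21.3°·tan28.7° = 13.8 + 11.69·3.5·0.8680·0.5475 = 33.245 kPa
Denominator = 21.5·3.5·sin21.3°·cos21.3° = 21.5·3.5·0.3633·0.9317 = 25.467 kPa
FS = 33.245 / 25.467 = 1.305

FS = 1.31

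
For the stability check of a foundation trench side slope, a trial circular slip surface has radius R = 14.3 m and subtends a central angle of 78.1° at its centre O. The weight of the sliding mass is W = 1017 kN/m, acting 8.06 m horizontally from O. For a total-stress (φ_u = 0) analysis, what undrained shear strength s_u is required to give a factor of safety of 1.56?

s_u = 45.9 kPa

FS = s_u·L_a·R / (W·d), so s_u = FS·W·d / (L_a·R).
Arc length L_a = R·θ = 14.3·(78.1°·π/180) = 14.3·1.3631 = 19.49 m
s_u = 1.56·1017·8.06 / (19.49·14.3) = 12787.4 / 278.74 = 45.88 kPa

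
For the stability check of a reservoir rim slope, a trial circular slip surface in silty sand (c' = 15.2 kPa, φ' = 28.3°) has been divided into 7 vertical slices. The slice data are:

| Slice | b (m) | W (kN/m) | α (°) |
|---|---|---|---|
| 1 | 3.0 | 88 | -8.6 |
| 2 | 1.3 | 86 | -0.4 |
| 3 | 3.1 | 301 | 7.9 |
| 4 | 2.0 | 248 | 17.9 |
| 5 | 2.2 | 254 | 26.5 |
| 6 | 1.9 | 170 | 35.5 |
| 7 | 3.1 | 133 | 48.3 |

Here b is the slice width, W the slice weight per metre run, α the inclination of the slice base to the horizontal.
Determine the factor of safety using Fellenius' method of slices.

FS = 2.20

Ordinary method of slices: FS = Σ[c'·Δl_i + (W_i cosα_i)·tanφ'] / Σ W_i sinα_i, with Δl_i = b_i / cosα_i.
Slice 1: Δl = 3.0/cos(-8.6°) = 3.034 m; N'_1 = 88·cos(-8.6°) = 87.0; c'Δl = 46.12; W sinα = -13.2
Slice 2: Δl = 1.3/cos(-0.4°) = 1.300 m; N'_2 = 86·cos(-0.4°) = 86.0; c'Δl = 19.76; W sinα = -0.6
Slice 3: Δl = 3.1/cos7.9° = 3.130 m; N'_3 = 301·cos7.9° = 298.1; c'Δl = 47.57; W sinα = 41.4
Slice 4: Δl = 2.0/cos17.9° = 2.102 m; N'_4 = 248·cos17.9° = 236.0; c'Δl = 31.95; W sinα = 76.2
Slice 5: Δl = 2.2/cos26.5° = 2.458 m; N'_5 = 254·cos26.5° = 227.3; c'Δl = 37.37; W sinα = 113.3
Slice 6: Δl = 1.9/cos35.5° = 2.334 m; N'_6 = 170·cos35.5° = 138.4; c'Δl = 35.47; W sinα = 98.7
Slice 7: Δl = 3.1/cos48.3° = 4.660 m; N'_7 = 133·cos48.3° = 88.5; c'Δl = 70.83; W sinα = 99.3
Σc'Δl = 289.1 kN/m; ΣN' = 1161.3 kN/m; ΣW sinα = 415.2 kN/m
Resisting = 289.1 + 1161.3·tan28.3° = 289.1 + 625.3 = 914.4 kN/m
FS = 914.4 / 415.2 = 2.202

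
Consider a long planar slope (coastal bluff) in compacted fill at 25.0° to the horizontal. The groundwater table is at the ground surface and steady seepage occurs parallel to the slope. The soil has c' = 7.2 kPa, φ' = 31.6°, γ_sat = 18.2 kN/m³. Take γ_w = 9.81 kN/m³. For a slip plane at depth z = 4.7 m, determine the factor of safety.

FS = 0.83

With seepage parallel to the slope and the water table at the surface, the effective normal stress on the slip plane uses the buoyant unit weight γ' = γ_sat − γ_w while the driving shear stress uses γ_sat:
FS = [c' + γ' z cos²β tanφ'] / [γ_sat z sinβ cosβ]
γ' = 18.2 − 9.81 = 8.39 kN/m³
Numerator = 7.2 + 8.39·4.7·cos²25.0°·tan31.6° = 7.2 + 8.39·4.7·0.8214·0.6152 = 27.126 kPa
Denominator = 18.2·4.7·sin25.0°·cos25.0° = 18.2·4.7·0.4226·0.9063 = 32.764 kPa
FS = 27.126 / 32.764 = 0.828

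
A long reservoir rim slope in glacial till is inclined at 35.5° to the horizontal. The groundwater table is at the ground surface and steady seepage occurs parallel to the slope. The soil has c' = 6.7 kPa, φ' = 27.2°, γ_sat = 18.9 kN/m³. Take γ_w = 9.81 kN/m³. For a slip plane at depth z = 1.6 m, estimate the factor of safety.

With seepage parallel to the slope and the water table at the surface, the effective normal stress on the slip plane uses the buoyant unit weight γ' = γ_sat − γ_w while the driving shear stress uses γ_sat:
FS = [c' + γ' z cos²β tanφ'] / [γ_sat z sinβ cosβ]
γ' = 18.9 − 9.81 = 9.09 kN/m³
Numerator = 6.7 + 9.09·1.6·cos²35.5°·tan27.2° = 6.7 + 9.09·1.6·0.6628·0.5139 = 11.654 kPa
Denominator = 18.9·1.6·sin35.5°·cos35.5° = 18.9·1.6·0.5807·0.8141 = 14.296 kPa
FS = 11.654 / 14.296 = 0.815

FS = 0.82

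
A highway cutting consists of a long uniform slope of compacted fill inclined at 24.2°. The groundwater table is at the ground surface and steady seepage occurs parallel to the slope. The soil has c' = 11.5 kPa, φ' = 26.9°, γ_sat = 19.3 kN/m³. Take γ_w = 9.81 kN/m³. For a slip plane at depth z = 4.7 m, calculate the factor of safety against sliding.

With seepage parallel to the slope and the water table at the surface, the effective normal stress on the slip plane uses the buoyant unit weight γ' = γ_sat − γ_w while the driving shear stress uses γ_sat:
FS = [c' + γ' z cos²β tanφ'] / [γ_sat z sinβ cosβ]
γ' = 19.3 − 9.81 = 9.49 kN/m³
Numerator = 11.5 + 9.49·4.7·cos²24.2°·tan26.9° = 11.5 + 9.49·4.7·0.8320·0.5073 = 30.326 kPa
Denominator = 19.3·4.7·sin24.2°·cos24.2° = 19.3·4.7·0.4099·0.9121 = 33.916 kPa
FS = 30.326 / 33.916 = 0.894

FS = 0.89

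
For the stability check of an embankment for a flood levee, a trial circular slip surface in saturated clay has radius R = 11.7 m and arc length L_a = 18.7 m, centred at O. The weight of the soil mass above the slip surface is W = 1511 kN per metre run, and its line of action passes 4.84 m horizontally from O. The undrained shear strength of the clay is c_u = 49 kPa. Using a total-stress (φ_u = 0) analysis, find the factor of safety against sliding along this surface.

FS = 1.47

Taking moments about the centre O, the resisting moment is provided by the undrained shear strength acting along the arc:
M_R = c_u·L_a·R = 49·18.70·11.7 = 10720.7 kN·m/m
M_D = W·d = 1511·4.84 = 7313.2 kN·m/m
FS = M_R / M_D = 10720.7 / 7313.2 = 1.466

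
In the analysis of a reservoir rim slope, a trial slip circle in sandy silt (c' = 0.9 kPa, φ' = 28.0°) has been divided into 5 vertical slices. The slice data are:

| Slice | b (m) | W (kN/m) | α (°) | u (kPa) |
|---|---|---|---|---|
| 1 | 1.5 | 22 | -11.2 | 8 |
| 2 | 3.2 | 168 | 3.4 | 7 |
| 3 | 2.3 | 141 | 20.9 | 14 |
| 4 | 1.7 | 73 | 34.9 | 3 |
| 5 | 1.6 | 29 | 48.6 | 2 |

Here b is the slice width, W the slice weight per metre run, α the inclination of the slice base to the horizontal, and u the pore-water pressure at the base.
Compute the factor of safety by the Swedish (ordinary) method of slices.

Ordinary method of slices: FS = Σ[c'·Δl_i + (W_i cosα_i − u_i·Δl_i)·tanφ'] / Σ W_i sinα_i, with Δl_i = b_i / cosα_i.
Slice 1: Δl = 1.5/cos(-11.2°) = 1.529 m; N'_1 = 22·cos(-11.2°) − 8·1.529 = 9.3; c'Δl = 1.38; W sinα = -4.3
Slice 2: Δl = 3.2/cos3.4° = 3.206 m; N'_2 = 168·cos3.4° − 7·3.206 = 145.3; c'Δl = 2.89; W sinα = 10.0
Slice 3: Δl = 2.3/cos20.9° = 2.462 m; N'_3 = 141·cos20.9° − 14·2.462 = 97.3; c'Δl = 2.22; W sinα = 50.3
Slice 4: Δl = 1.7/cos34.9° = 2.073 m; N'_4 = 73·cos34.9° − 3·2.073 = 53.7; c'Δl = 1.87; W sinα = 41.8
Slice 5: Δl = 1.6/cos48.6° = 2.419 m; N'_5 = 29·cos48.6° − 2·2.419 = 14.3; c'Δl = 2.18; W sinα = 21.8
Σc'Δl = 10.5 kN/m; ΣN' = 319.9 kN/m; ΣW sinα = 119.5 kN/m
Resisting = 10.5 + 319.9·tan28.0° = 10.5 + 170.1 = 180.6 kN/m
FS = 180.6 / 119.5 = 1.511

FS = 1.51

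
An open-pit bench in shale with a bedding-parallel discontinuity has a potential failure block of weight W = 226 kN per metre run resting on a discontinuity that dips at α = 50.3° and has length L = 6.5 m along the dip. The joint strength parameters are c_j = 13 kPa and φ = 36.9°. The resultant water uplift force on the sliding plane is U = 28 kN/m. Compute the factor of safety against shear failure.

Resolving the block weight along and normal to the plane and applying the Mohr–Coulomb strength on the joint:
N' = W cosα − U = 226·cos50.3° − 28 = 116.4 kN/m
Driving force T = W sinα = 226·sin50.3° = 173.9 kN/m
Resisting force R = c_j·L + N'·tanφ = 13·6.5 + 116.4·tan36.9° = 84.5 + 87.4 = 171.9 kN/m
FS = R / T = 171.9 / 173.9 = 0.988

FS = 0.99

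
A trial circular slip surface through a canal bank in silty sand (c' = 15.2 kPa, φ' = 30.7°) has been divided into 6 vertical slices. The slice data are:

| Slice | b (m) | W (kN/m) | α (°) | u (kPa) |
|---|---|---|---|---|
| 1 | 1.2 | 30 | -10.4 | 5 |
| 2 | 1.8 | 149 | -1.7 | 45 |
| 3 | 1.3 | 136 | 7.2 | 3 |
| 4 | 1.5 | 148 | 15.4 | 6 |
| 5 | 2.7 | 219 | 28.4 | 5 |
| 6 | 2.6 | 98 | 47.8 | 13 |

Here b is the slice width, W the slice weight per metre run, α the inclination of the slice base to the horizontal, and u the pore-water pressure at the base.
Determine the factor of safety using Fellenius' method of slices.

FS = 2.33

Ordinary method of slices: FS = Σ[c'·Δl_i + (W_i cosα_i − u_i·Δl_i)·tanφ'] / Σ W_i sinα_i, with Δl_i = b_i / cosα_i.
Slice 1: Δl = 1.2/cos(-10.4°) = 1.220 m; N'_1 = 30·cos(-10.4°) − 5·1.220 = 23.4; c'Δl = 18.54; W sinα = -5.4
Slice 2: Δl = 1.8/cos(-1.7°) = 1.801 m; N'_2 = 149·cos(-1.7°) − 45·1.801 = 67.9; c'Δl = 27.37; W sinα = -4.4
Slice 3: Δl = 1.3/cos7.2° = 1.310 m; N'_3 = 136·cos7.2° − 3·1.310 = 131.0; c'Δl = 19.92; W sinα = 17.0
Slice 4: Δl = 1.5/cos15.4° = 1.556 m; N'_4 = 148·cos15.4° − 6·1.556 = 133.4; c'Δl = 23.65; W sinα = 39.3
Slice 5: Δl = 2.7/cos28.4° = 3.069 m; N'_5 = 219·cos28.4° − 5·3.069 = 177.3; c'Δl = 46.65; W sinα = 104.2
Slice 6: Δl = 2.6/cos47.8° = 3.871 m; N'_6 = 98·cos47.8° − 13·3.871 = 15.5; c'Δl = 58.83; W sinα = 72.6
Σc'Δl = 195.0 kN/m; ΣN' = 548.5 kN/m; ΣW sinα = 223.3 kN/m
Resisting = 195.0 + 548.5·tan30.7° = 195.0 + 325.7 = 520.6 kN/m
FS = 520.6 / 223.3 = 2.332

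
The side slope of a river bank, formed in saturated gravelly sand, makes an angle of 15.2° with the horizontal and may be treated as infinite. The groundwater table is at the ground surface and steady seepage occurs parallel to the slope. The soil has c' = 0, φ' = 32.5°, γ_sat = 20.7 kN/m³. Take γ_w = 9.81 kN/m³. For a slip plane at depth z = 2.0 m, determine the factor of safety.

FS = 1.23

With seepage parallel to the slope and the water table at the surface, the effective normal stress on the slip plane uses the buoyant unit weight γ' = γ_sat − γ_w while the driving shear stress uses γ_sat:
FS = [c' + γ' z cos²β tanφ'] / [γ_sat z sinβ cosβ]
(For c' = 0 this reduces to FS = (γ'/γ_sat)·tanφ'/tanβ.)
γ' = 20.7 − 9.81 = 10.89 kN/m³
Numerator = 0.0 + 10.89·2.0·cos²15.2°·tan32.5° = 0.0 + 10.89·2.0·0.9313·0.6371 = 12.922 kPa
Denominator = 20.7·2.0·sin15.2°·cos15.2° = 20.7·2.0·0.2622·0.9650 = 10.475 kPa
FS = 12.922 / 10.475 = 1.234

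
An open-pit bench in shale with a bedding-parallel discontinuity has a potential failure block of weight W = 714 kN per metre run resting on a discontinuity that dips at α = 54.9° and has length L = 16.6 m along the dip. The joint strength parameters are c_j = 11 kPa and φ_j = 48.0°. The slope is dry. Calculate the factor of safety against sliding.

FS = 1.09

Resolving the block weight along and normal to the plane and applying the Mohr–Coulomb strength on the joint:
N' = W cosα = 714·cos54.9° = 410.6 kN/m
Driving force T = W sinα = 714·sin54.9° = 584.2 kN/m
Resisting force R = c_j·L + N'·tanφ_j = 11·16.6 + 410.6·tan48.0° = 182.6 + 456.0 = 638.6 kN/m
FS = R / T = 638.6 / 584.2 = 1.093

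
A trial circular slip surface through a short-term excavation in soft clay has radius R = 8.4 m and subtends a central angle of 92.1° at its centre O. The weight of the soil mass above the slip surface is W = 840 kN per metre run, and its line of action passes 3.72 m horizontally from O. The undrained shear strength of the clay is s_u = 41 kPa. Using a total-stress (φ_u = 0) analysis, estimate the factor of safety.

Taking moments about the centre O, the resisting moment is provided by the undrained shear strength acting along the arc:
Arc length L_a = R·θ = 8.4·(92.1°·π/180) = 8.4·1.6074 = 13.50 m
M_R = s_u·L_a·R = 41·13.50·8.4 = 4650.3 kN·m/m
M_D = W·d = 840·3.72 = 3124.8 kN·m/m
FS = M_R / M_D = 4650.3 / 3124.8 = 1.488

FS = 1.49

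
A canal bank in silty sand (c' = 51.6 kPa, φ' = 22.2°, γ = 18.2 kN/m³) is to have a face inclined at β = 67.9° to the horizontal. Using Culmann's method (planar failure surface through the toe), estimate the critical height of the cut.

H_c = 32.26 m

Culmann's analysis gives the critical failure plane at α_cr = (β + φ')/2 = (67.9 + 22.2)/2 = 45.1°, and the critical height
H_c = (4c'/γ) · sinβ cosφ' / [1 − cos(β − φ')]
    = (4·51.6/18.2) · sin67.9°·cos22.2° / [1 − cos(45.7°)]
    = 11.341 · 0.9265·0.9259 / [1 − 0.6984]
    = 11.341 · 0.8578 / 0.3016
    = 32.26 m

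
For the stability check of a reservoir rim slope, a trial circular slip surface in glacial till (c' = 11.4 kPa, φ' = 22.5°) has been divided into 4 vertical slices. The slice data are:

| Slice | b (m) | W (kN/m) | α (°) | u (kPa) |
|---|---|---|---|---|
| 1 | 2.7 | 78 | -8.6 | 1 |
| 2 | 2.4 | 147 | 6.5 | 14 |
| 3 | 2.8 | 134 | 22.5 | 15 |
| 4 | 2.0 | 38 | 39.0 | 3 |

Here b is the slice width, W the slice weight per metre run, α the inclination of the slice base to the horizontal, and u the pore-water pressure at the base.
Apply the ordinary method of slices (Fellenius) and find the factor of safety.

FS = 3.01

Ordinary method of slices: FS = Σ[c'·Δl_i + (W_i cosα_i − u_i·Δl_i)·tanφ'] / Σ W_i sinα_i, with Δl_i = b_i / cosα_i.
Slice 1: Δl = 2.7/cos(-8.6°) = 2.731 m; N'_1 = 78·cos(-8.6°) − 1·2.731 = 74.4; c'Δl = 31.13; W sinα = -11.7
Slice 2: Δl = 2.4/cos6.5° = 2.416 m; N'_2 = 147·cos6.5° − 14·2.416 = 112.2; c'Δl = 27.54; W sinα = 16.6
Slice 3: Δl = 2.8/cos22.5° = 3.031 m; N'_3 = 134·cos22.5° − 15·3.031 = 78.3; c'Δl = 34.55; W sinα = 51.3
Slice 4: Δl = 2.0/cos39.0° = 2.574 m; N'_4 = 38·cos39.0° − 3·2.574 = 21.8; c'Δl = 29.34; W sinα = 23.9
Σc'Δl = 122.6 kN/m; ΣN' = 286.8 kN/m; ΣW sinα = 80.2 kN/m
Resisting = 122.6 + 286.8·tan22.5° = 122.6 + 118.8 = 241.3 kN/m
FS = 241.3 / 80.2 = 3.010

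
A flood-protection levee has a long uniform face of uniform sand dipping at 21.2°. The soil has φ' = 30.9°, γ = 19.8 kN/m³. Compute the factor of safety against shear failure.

FS = 1.54

For a dry cohesionless infinite slope the factor of safety is FS = tanφ' / tanβ.
FS = tan30.9° / tan21.2° = 0.5985 / 0.3879 = 1.543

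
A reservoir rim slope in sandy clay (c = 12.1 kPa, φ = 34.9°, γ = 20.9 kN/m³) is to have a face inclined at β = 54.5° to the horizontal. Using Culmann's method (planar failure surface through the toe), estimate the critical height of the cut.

H_c = 26.69 m

Culmann's analysis gives the critical failure plane at α_cr = (β + φ)/2 = (54.5 + 34.9)/2 = 44.7°, and the critical height
H_c = (4c/γ) · sinβ cosφ / [1 − cos(β − φ)]
    = (4·12.1/20.9) · sin54.5°·cos34.9° / [1 − cos(19.6°)]
    = 2.316 · 0.8141·0.8202 / [1 − 0.9421]
    = 2.316 · 0.6677 / 0.0579
    = 26.69 m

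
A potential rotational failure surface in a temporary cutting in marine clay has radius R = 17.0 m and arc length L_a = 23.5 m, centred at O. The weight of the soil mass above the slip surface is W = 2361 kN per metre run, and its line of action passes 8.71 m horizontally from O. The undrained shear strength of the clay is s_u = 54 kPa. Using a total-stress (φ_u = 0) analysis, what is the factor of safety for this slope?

FS = 1.05

Taking moments about the centre O, the resisting moment is provided by the undrained shear strength acting along the arc:
M_R = s_u·L_a·R = 54·23.50·17.0 = 21573.0 kN·m/m
M_D = W·d = 2361·8.71 = 20564.3 kN·m/m
FS = M_R / M_D = 21573.0 / 20564.3 = 1.049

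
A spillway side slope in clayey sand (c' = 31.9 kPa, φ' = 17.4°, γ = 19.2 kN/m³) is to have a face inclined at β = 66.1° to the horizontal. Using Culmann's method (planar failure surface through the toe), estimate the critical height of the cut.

H_c = 17.05 m

Culmann's analysis gives the critical failure plane at α_cr = (β + φ')/2 = (66.1 + 17.4)/2 = 41.8°, and the critical height
H_c = (4c'/γ) · sinβ cosφ' / [1 − cos(β − φ')]
    = (4·31.9/19.2) · sin66.1°·cos17.4° / [1 − cos(48.7°)]
    = 6.646 · 0.9143·0.9542 / [1 − 0.6600]
    = 6.646 · 0.8724 / 0.3400
    = 17.05 m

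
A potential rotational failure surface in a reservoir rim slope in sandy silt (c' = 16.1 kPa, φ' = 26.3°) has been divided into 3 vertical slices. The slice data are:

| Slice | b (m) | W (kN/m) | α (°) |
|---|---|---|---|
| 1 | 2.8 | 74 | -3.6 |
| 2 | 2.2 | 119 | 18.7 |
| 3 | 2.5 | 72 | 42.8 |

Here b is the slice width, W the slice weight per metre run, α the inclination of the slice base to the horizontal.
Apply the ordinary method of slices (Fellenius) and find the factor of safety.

Ordinary method of slices: FS = Σ[c'·Δl_i + (W_i cosα_i)·tanφ'] / Σ W_i sinα_i, with Δl_i = b_i / cosα_i.
Slice 1: Δl = 2.8/cos(-3.6°) = 2.806 m; N'_1 = 74·cos(-3.6°) = 73.9; c'Δl = 45.17; W sinα = -4.6
Slice 2: Δl = 2.2/cos18.7° = 2.323 m; N'_2 = 119·cos18.7° = 112.7; c'Δl = 37.39; W sinα = 38.2
Slice 3: Δl = 2.5/cos42.8° = 3.407 m; N'_3 = 72·cos42.8° = 52.8; c'Δl = 54.86; W sinα = 48.9
Σc'Δl = 137.4 kN/m; ΣN' = 239.4 kN/m; ΣW sinα = 82.4 kN/m
Resisting = 137.4 + 239.4·tan26.3° = 137.4 + 118.3 = 255.7 kN/m
FS = 255.7 / 82.4 = 3.103

FS = 3.10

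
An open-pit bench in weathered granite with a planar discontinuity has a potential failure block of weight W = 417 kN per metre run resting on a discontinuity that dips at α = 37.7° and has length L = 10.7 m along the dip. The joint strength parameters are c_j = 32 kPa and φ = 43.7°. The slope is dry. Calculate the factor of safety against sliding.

FS = 2.58

Resolving the block weight along and normal to the plane and applying the Mohr–Coulomb strength on the joint:
N' = W cosα = 417·cos37.7° = 329.9 kN/m
Driving force T = W sinα = 417·sin37.7° = 255.0 kN/m
Resisting force R = c_j·L + N'·tanφ = 32·10.7 + 329.9·tan43.7° = 342.4 + 315.3 = 657.7 kN/m
FS = R / T = 657.7 / 255.0 = 2.579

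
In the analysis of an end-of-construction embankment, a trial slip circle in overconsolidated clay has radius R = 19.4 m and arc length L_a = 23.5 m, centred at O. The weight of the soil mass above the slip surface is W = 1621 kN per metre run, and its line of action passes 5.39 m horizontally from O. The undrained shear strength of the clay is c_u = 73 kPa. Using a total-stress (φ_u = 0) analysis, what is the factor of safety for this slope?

Taking moments about the centre O, the resisting moment is provided by the undrained shear strength acting along the arc:
M_R = c_u·L_a·R = 73·23.50·19.4 = 33280.7 kN·m/m
M_D = W·d = 1621·5.39 = 8737.2 kN·m/m
FS = M_R / M_D = 33280.7 / 8737.2 = 3.809

FS = 3.81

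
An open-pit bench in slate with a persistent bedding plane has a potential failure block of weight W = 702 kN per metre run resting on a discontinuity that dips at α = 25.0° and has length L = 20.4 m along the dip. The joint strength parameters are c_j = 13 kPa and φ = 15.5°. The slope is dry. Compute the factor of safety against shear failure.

FS = 1.49

Resolving the block weight along and normal to the plane and applying the Mohr–Coulomb strength on the joint:
N' = W cosα = 702·cos25.0° = 636.2 kN/m
Driving force T = W sinα = 702·sin25.0° = 296.7 kN/m
Resisting force R = c_j·L + N'·tanφ = 13·20.4 + 636.2·tan15.5° = 265.2 + 176.4 = 441.6 kN/m
FS = R / T = 441.6 / 296.7 = 1.489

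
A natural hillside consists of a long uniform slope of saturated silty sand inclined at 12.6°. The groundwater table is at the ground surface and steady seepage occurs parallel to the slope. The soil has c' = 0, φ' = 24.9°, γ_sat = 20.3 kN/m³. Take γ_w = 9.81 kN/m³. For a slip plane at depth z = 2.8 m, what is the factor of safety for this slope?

FS = 1.07

With seepage parallel to the slope and the water table at the surface, the effective normal stress on the slip plane uses the buoyant unit weight γ' = γ_sat − γ_w while the driving shear stress uses γ_sat:
FS = [c' + γ' z cos²β tanφ'] / [γ_sat z sinβ cosβ]
(For c' = 0 this reduces to FS = (γ'/γ_sat)·tanφ'/tanβ.)
γ' = 20.3 − 9.81 = 10.49 kN/m³
Numerator = 0.0 + 10.49·2.8·cos²12.6°·tan24.9° = 0.0 + 10.49·2.8·0.9524·0.4642 = 12.985 kPa
Denominator = 20.3·2.8·sin12.6°·cos12.6° = 20.3·2.8·0.2181·0.9759 = 12.101 kPa
FS = 12.985 / 12.101 = 1.073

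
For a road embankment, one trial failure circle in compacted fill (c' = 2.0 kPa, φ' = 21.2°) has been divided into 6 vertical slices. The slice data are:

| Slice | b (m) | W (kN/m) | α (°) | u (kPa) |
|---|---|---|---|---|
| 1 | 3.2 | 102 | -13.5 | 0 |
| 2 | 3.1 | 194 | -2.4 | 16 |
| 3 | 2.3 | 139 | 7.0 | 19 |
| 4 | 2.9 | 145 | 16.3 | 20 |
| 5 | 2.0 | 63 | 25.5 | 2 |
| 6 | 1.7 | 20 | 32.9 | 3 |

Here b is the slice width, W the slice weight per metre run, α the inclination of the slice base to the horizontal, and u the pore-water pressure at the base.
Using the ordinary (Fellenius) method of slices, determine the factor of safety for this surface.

Ordinary method of slices: FS = Σ[c'·Δl_i + (W_i cosα_i − u_i·Δl_i)·tanφ'] / Σ W_i sinα_i, with Δl_i = b_i / cosα_i.
Slice 1: Δl = 3.2/cos(-13.5°) = 3.291 m; N'_1 = 102·cos(-13.5°) − 0·3.291 = 99.2; c'Δl = 6.58; W sinα = -23.8
Slice 2: Δl = 3.1/cos(-2.4°) = 3.103 m; N'_2 = 194·cos(-2.4°) − 16·3.103 = 144.2; c'Δl = 6.21; W sinα = -8.1
Slice 3: Δl = 2.3/cos7.0° = 2.317 m; N'_3 = 139·cos7.0° − 19·2.317 = 93.9; c'Δl = 4.63; W sinα = 16.9
Slice 4: Δl = 2.9/cos16.3° = 3.021 m; N'_4 = 145·cos16.3° − 20·3.021 = 78.7; c'Δl = 6.04; W sinα = 40.7
Slice 5: Δl = 2.0/cos25.5° = 2.216 m; N'_5 = 63·cos25.5° − 2·2.216 = 52.4; c'Δl = 4.43; W sinα = 27.1
Slice 6: Δl = 1.7/cos32.9° = 2.025 m; N'_6 = 20·cos32.9° − 3·2.025 = 10.7; c'Δl = 4.05; W sinα = 10.9
Σc'Δl = 31.9 kN/m; ΣN' = 479.2 kN/m; ΣW sinα = 63.7 kN/m
Resisting = 31.9 + 479.2·tan21.2° = 31.9 + 185.9 = 217.8 kN/m
FS = 217.8 / 63.7 = 3.420

FS = 3.42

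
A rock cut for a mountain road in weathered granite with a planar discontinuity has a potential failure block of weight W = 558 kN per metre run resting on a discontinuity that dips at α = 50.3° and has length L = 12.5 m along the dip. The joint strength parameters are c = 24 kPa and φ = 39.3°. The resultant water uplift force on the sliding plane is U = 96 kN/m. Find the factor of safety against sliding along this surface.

FS = 1.20

Resolving the block weight along and normal to the plane and applying the Mohr–Coulomb strength on the joint:
N' = W cosα − U = 558·cos50.3° − 96 = 260.4 kN/m
Driving force T = W sinα = 558·sin50.3° = 429.3 kN/m
Resisting force R = c·L + N'·tanφ = 24·12.5 + 260.4·tan39.3° = 300.0 + 213.2 = 513.2 kN/m
FS = R / T = 513.2 / 429.3 = 1.195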